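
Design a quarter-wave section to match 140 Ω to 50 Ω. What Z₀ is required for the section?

Z_qwt = √(Z_0·R_L) = √(50 × 140) = √7000

Z_qwt ≈ 83.7 Ω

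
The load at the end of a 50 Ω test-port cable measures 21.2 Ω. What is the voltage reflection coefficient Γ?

Γ = (Z_L − Z_0)/(Z_L + Z_0) = (21.2 − 50)/(21.2 + 50) = -28.8/71.2

Γ = -0.404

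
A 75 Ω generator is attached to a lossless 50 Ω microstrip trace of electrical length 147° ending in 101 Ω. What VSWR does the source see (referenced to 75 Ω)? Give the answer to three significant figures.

tan(βl) = -0.649
Z_in = Z_0·(Z_L + jZ_0·tanβl)/(Z_0 + jZ_L·tanβl) = 52.8 + j36.8 Ω
Γ_s = (Z_in − Z_s)/(Z_in + Z_s) = (-22.2 + j36.8)/(128 + j36.8), |Γ_s| = 0.323
VSWR = (1 + |Γ_s|)/(1 − |Γ_s|)

VSWR ≈ 1.95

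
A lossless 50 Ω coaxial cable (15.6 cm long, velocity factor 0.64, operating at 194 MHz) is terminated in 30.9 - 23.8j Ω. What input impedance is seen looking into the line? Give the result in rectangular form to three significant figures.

λ = v/f = 0.64·c / 194 MHz = 0.99 m
βl = 2π·l/λ = 2π × 0.158 = 56.7°
tan(βl) = tan(56.7°) = 1.52
Z_in = Z_0·(Z_L + jZ_0·tanβl)/(Z_0 + jZ_L·tanβl)
     = 50·(30.9 + j52.4)/(86.3 + j47.1)

Z_in ≈ 26.6 + j15.9 Ω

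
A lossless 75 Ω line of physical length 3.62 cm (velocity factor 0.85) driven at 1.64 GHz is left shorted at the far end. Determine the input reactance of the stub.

λ = v/f = 0.85·c / 1.64 GHz = 0.155 m
βl = 2π·l/λ = 2π × 0.233 = 83.8°
tan(βl) = 9.23
For a shorted stub, Z_in = jZ_0·tan(βl)

X_in ≈ 692 Ω (inductive)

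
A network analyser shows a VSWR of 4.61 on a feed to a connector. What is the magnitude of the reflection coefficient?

|Γ| = (S − 1)/(S + 1) = (4.61 − 1)/(4.61 + 1) = 3.61/5.61

|Γ| ≈ 0.643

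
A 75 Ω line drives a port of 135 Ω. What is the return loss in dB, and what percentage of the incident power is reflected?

RL ≈ 10.9 dB; 8.16% of incident power reflected

Γ = (135 − 75)/(135 + 75) = 0.286
RL = −20·log₁₀(0.286) = 10.9 dB
P_refl/P_inc = |Γ|² = 0.0816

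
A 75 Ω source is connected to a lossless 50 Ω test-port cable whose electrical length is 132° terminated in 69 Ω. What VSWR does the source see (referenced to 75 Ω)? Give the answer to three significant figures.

tan(βl) = -1.11
Z_in = Z_0·(Z_L + jZ_0·tanβl)/(Z_0 + jZ_L·tanβl) = 46 + j15 Ω
Γ_s = (Z_in − Z_s)/(Z_in + Z_s) = (-29 + j15)/(121 + j15), |Γ_s| = 0.268
VSWR = (1 + |Γ_s|)/(1 − |Γ_s|)

VSWR ≈ 1.73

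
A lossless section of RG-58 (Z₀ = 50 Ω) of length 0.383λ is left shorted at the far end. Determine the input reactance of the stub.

βl = 2π × 0.383 = 138°
tan(βl) = -0.904
For a shorted stub, Z_in = jZ_0·tan(βl)

X_in ≈ -45.2 Ω (capacitive)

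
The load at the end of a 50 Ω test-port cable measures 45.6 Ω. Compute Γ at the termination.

Γ = -0.046

Γ = (Z_L − Z_0)/(Z_L + Z_0) = (45.6 − 50)/(45.6 + 50) = -4.4/95.6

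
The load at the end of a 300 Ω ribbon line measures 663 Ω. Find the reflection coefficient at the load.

Γ = 0.377

Γ = (Z_L − Z_0)/(Z_L + Z_0) = (663 − 300)/(663 + 300) = 363/963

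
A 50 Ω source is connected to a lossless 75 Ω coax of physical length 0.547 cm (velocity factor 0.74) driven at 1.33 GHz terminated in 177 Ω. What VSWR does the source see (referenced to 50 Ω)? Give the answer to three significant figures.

λ = v/f = 0.74·c / 1.33 GHz = 0.167 m
βl = 2π·l/λ = 2π × 0.0328 = 11.8°
tan(βl) = 0.209
Z_in = Z_0·(Z_L + jZ_0·tanβl)/(Z_0 + jZ_L·tanβl) = 149 − j57.6 Ω
Γ_s = (Z_in − Z_s)/(Z_in + Z_s) = (98.6 − j57.6)/(199 − j57.6), |Γ_s| = 0.552
VSWR = (1 + |Γ_s|)/(1 − |Γ_s|)

VSWR ≈ 3.47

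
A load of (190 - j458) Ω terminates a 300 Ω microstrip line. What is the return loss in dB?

RL ≈ 3.07 dB

Γ = (-110 − j458)/(490 − j458), |Γ| = 0.702
RL = −20·log₁₀|Γ| = −20·log₁₀(0.702)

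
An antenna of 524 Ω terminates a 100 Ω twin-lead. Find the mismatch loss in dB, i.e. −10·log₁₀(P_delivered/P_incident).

mismatch loss ≈ 2.69 dB

Γ = (524 − 100)/(524 + 100) = 0.679
|Γ|² = 0.462, so P_del/P_inc = 1 − |Γ|² = 0.538
ML = −10·log₁₀(1 − |Γ|²)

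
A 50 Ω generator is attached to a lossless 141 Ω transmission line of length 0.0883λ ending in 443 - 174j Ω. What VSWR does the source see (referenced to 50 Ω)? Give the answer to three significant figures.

VSWR ≈ 7.07

βl = 2π × 0.0883 = 31.8°
tan(βl) = 0.62
Z_in = Z_0·(Z_L + jZ_0·tanβl)/(Z_0 + jZ_L·tanβl) = 88.8 − j147 Ω
Γ_s = (Z_in − Z_s)/(Z_in + Z_s) = (38.8 − j147)/(139 − j147), |Γ_s| = 0.752
VSWR = (1 + |Γ_s|)/(1 − |Γ_s|)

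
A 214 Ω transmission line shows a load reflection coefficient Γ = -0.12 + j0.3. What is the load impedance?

Z_L ≈ 143 + j95.5 Ω

Z_L = Z_0·(1 + Γ)/(1 − Γ) = 214·(0.88 + j0.3)/(1.12 − j0.3)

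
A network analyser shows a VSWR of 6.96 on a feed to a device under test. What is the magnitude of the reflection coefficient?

|Γ| ≈ 0.749

|Γ| = (S − 1)/(S + 1) = (6.96 − 1)/(6.96 + 1) = 5.96/7.96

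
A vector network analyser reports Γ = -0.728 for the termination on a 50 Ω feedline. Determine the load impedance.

Z_L = Z_0·(1 + Γ)/(1 − Γ) = 50·(0.272)/(1.73)

Z_L ≈ 7.87 Ω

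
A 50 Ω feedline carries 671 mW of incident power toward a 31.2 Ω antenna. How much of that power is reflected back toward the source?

P_reflected ≈ 36 mW

Γ = (31.2 − 50)/(31.2 + 50) = -0.232
|Γ|² = 0.0536
P_refl = |Γ|²·P_inc = 36 mW, P_del = (1 − |Γ|²)·P_inc = 635 mW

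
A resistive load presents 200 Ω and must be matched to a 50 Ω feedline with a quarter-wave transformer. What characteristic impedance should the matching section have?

Z_qwt ≈ 100 Ω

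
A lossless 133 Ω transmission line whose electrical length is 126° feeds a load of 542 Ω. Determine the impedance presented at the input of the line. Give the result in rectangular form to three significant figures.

Z_in ≈ 48.3 + j88 Ω

tan(βl) = tan(126°) = -1.38
Z_in = Z_0·(Z_L + jZ_0·tanβl)/(Z_0 + jZ_L·tanβl)
     = 133·(542 − j183)/(133 − j746)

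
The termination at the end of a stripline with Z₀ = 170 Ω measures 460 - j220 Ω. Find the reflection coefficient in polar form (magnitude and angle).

Γ = (Z_L − Z_0)/(Z_L + Z_0) = (290 − j220)/(630 − j220)
|Γ| = 364/667 = 0.545

Γ ≈ 0.545 ∠ -17.9°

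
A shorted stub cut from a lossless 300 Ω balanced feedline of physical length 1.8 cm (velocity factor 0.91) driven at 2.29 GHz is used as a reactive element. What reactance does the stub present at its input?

λ = v/f = 0.91·c / 2.29 GHz = 0.119 m
βl = 2π·l/λ = 2π × 0.151 = 54.4°
tan(βl) = 1.39
For a shorted stub, Z_in = jZ_0·tan(βl)

X_in ≈ 418 Ω (inductive)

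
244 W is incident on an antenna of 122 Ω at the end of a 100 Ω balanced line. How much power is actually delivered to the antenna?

Γ = (122 − 100)/(122 + 100) = 0.0991
|Γ|² = 0.00982
P_refl = |Γ|²·P_inc = 2.4 W, P_del = (1 − |Γ|²)·P_inc = 242 W

P_delivered ≈ 242 W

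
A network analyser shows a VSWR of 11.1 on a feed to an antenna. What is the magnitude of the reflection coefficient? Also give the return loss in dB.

|Γ| = (S − 1)/(S + 1) = (11.1 − 1)/(11.1 + 1) = 10.1/12.1
RL = −20·log₁₀|Γ| = −20·log₁₀(0.835)

|Γ| ≈ 0.835; return loss ≈ 1.57 dB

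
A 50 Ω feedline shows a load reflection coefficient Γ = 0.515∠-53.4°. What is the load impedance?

Z_L = Z_0·(1 + Γ)/(1 − Γ) = 50·(1.31 − j0.413)/(0.693 + j0.413)

Z_L ≈ 56.4 − j63.5 Ω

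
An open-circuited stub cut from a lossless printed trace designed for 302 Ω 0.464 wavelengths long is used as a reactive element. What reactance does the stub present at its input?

X_in ≈ 1310 Ω (inductive)

βl = 2π × 0.464 = 167°
tan(βl) = -0.23
For an open-circuited stub, Z_in = −jZ_0·cot(βl) = −jZ_0/tan(βl)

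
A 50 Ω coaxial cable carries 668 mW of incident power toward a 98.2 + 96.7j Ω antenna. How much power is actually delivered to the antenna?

P_delivered ≈ 419 mW

|Γ| = |(48.2 + j96.7)/(148.2 + j96.7)| = 0.611
|Γ|² = 0.373
P_refl = |Γ|²·P_inc = 249 mW, P_del = (1 − |Γ|²)·P_inc = 419 mW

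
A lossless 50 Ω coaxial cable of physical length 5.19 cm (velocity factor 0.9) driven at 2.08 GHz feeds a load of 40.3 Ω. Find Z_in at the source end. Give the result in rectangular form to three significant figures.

Z_in ≈ 45.9 − j9.49 Ω

λ = v/f = 0.9·c / 2.08 GHz = 0.13 m
βl = 2π·l/λ = 2π × 0.4 = 144°
tan(βl) = tan(144°) = -0.728
Z_in = Z_0·(Z_L + jZ_0·tanβl)/(Z_0 + jZ_L·tanβl)
     = 50·(40.3 − j36.4)/(50 − j29.3)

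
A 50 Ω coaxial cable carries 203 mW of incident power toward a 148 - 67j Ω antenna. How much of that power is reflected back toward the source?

P_reflected ≈ 65.5 mW

|Γ| = |(98 − j67)/(198 − j67)| = 0.568
|Γ|² = 0.323
P_refl = |Γ|²·P_inc = 65.5 mW, P_del = (1 − |Γ|²)·P_inc = 138 mW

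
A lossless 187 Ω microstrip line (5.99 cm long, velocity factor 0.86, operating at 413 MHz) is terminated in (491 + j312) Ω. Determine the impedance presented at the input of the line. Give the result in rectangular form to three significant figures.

Z_in ≈ 220 − j290 Ω

λ = v/f = 0.86·c / 413 MHz = 0.625 m
βl = 2π·l/λ = 2π × 0.0959 = 34.5°
tan(βl) = tan(34.5°) = 0.688
Z_in = Z_0·(Z_L + jZ_0·tanβl)/(Z_0 + jZ_L·tanβl)
     = 187·(491 + j441)/(-27.6 + j338)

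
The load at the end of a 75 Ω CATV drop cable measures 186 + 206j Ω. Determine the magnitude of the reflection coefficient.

Γ = (Z_L − Z_0)/(Z_L + Z_0) = (111 + j206)/(261 + j206)
|Γ| = 234/333

|Γ| ≈ 0.704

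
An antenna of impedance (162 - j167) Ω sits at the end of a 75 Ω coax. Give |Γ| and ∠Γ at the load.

Γ = (Z_L − Z_0)/(Z_L + Z_0) = (87 − j167)/(237 − j167)
|Γ| = 188/290 = 0.649

Γ ≈ 0.649 ∠ -27.3°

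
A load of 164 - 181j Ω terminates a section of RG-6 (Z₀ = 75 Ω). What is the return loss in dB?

RL ≈ 3.44 dB

Γ = (89 − j181)/(239 − j181), |Γ| = 0.673
RL = −20·log₁₀|Γ| = −20·log₁₀(0.673)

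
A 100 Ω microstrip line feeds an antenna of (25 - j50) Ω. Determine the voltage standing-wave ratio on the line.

VSWR ≈ 5.05

Γ = (Z_L − Z_0)/(Z_L + Z_0) = (-75 − j50)/(125 − j50)
|Γ| = 90.1/135 = 0.67
VSWR = (1 + |Γ|)/(1 − |Γ|) = 1.67/0.33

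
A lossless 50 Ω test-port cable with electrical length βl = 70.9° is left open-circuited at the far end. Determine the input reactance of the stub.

X_in ≈ -17.3 Ω (capacitive)

tan(βl) = 2.89
For an open-circuited stub, Z_in = −jZ_0·cot(βl) = −jZ_0/tan(βl)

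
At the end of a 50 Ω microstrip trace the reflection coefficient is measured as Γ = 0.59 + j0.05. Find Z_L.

Z_L ≈ 190 + j29.3 Ω

Z_L = Z_0·(1 + Γ)/(1 − Γ) = 50·(1.59 + j0.05)/(0.41 − j0.05)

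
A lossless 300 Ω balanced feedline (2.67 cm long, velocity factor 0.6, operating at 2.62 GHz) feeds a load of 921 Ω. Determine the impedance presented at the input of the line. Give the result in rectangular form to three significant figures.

Z_in ≈ 205 + j277 Ω

λ = v/f = 0.6·c / 2.62 GHz = 0.0687 m
βl = 2π·l/λ = 2π × 0.389 = 140°
tan(βl) = tan(140°) = -0.842
Z_in = Z_0·(Z_L + jZ_0·tanβl)/(Z_0 + jZ_L·tanβl)
     = 300·(921 − j253)/(300 − j775)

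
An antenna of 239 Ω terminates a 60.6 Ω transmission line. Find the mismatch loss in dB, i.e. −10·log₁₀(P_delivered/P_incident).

Γ = (239 − 60.6)/(239 + 60.6) = 0.595
|Γ|² = 0.355, so P_del/P_inc = 1 − |Γ|² = 0.645
ML = −10·log₁₀(1 − |Γ|²)

mismatch loss ≈ 1.9 dB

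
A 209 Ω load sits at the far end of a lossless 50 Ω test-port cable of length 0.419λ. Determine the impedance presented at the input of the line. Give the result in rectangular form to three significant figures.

βl = 2π × 0.419 = 151°
tan(βl) = tan(151°) = -0.558
Z_in = Z_0·(Z_L + jZ_0·tanβl)/(Z_0 + jZ_L·tanβl)
     = 50·(209 − j27.9)/(50 − j117)

Z_in ≈ 42.6 + j71.4 Ω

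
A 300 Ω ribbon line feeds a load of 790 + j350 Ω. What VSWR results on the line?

Γ = (Z_L − Z_0)/(Z_L + Z_0) = (490 + j350)/(1090 + j350)
|Γ| = 602/1140 = 0.526
VSWR = (1 + |Γ|)/(1 − |Γ|) = 1.53/0.474

VSWR ≈ 3.22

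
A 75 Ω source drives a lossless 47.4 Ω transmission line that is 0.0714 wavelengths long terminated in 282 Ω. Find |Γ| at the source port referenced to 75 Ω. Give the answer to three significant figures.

|Γ| ≈ 0.658

βl = 2π × 0.0714 = 25.7°
tan(βl) = 0.481
Z_in = Z_0·(Z_L + jZ_0·tanβl)/(Z_0 + jZ_L·tanβl) = 37.7 − j85.3 Ω
Γ_s = (Z_in − Z_s)/(Z_in + Z_s) = (-37.3 − j85.3)/(113 − j85.3), |Γ_s| = 0.658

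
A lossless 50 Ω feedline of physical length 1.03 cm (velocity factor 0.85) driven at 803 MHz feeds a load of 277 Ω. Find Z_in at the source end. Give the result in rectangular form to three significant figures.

Z_in ≈ 125 − j133 Ω

λ = v/f = 0.85·c / 803 MHz = 0.318 m
βl = 2π·l/λ = 2π × 0.0324 = 11.7°
tan(βl) = tan(11.7°) = 0.207
Z_in = Z_0·(Z_L + jZ_0·tanβl)/(Z_0 + jZ_L·tanβl)
     = 50·(277 + j10.3)/(50 + j57.2)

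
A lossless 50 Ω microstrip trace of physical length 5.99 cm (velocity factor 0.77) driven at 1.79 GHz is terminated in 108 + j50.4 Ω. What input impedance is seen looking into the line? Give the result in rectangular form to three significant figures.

λ = v/f = 0.77·c / 1.79 GHz = 0.129 m
βl = 2π·l/λ = 2π × 0.464 = 167°
tan(βl) = tan(167°) = -0.229
Z_in = Z_0·(Z_L + jZ_0·tanβl)/(Z_0 + jZ_L·tanβl)
     = 50·(108 + j38.9)/(61.5 − j24.7)

Z_in ≈ 64.6 + j57.6 Ω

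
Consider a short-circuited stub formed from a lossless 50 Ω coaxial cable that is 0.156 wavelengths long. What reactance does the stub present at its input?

X_in ≈ 74.6 Ω (inductive)

βl = 2π × 0.156 = 56.2°
tan(βl) = 1.49
For a short-circuited stub, Z_in = jZ_0·tan(βl)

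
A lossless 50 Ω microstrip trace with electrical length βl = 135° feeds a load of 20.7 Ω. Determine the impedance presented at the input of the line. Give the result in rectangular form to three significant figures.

tan(βl) = tan(135°) = -1
Z_in = Z_0·(Z_L + jZ_0·tanβl)/(Z_0 + jZ_L·tanβl)
     = 50·(20.7 − j50)/(50 − j20.7)

Z_in ≈ 35.3 − j35.4 Ω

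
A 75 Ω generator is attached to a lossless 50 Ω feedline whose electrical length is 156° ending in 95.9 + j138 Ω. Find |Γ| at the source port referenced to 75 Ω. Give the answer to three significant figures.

tan(βl) = -0.445
Z_in = Z_0·(Z_L + jZ_0·tanβl)/(Z_0 + jZ_L·tanβl) = 20.2 + j59.7 Ω
Γ_s = (Z_in − Z_s)/(Z_in + Z_s) = (-54.8 + j59.7)/(95.2 + j59.7), |Γ_s| = 0.721

|Γ| ≈ 0.721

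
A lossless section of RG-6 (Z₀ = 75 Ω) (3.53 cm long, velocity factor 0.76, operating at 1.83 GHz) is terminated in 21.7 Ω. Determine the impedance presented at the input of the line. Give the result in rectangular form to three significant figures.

λ = v/f = 0.76·c / 1.83 GHz = 0.125 m
βl = 2π·l/λ = 2π × 0.283 = 102°
tan(βl) = tan(102°) = -4.71
Z_in = Z_0·(Z_L + jZ_0·tanβl)/(Z_0 + jZ_L·tanβl)
     = 75·(21.7 − j353)/(75 − j102)

Z_in ≈ 176 − j113 Ω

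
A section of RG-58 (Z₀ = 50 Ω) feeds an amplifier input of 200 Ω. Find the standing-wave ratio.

VSWR ≈ 4

Γ = (200 − 50)/(200 + 50) = 0.6
VSWR = (1 + 0.6)/(1 − 0.6)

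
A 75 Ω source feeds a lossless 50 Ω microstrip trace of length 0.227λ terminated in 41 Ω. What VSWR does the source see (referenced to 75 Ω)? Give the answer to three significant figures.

βl = 2π × 0.227 = 81.7°
tan(βl) = 6.87
Z_in = Z_0·(Z_L + jZ_0·tanβl)/(Z_0 + jZ_L·tanβl) = 60.4 + j3.44 Ω
Γ_s = (Z_in − Z_s)/(Z_in + Z_s) = (-14.6 + j3.44)/(135 + j3.44), |Γ_s| = 0.111
VSWR = (1 + |Γ_s|)/(1 − |Γ_s|)

VSWR ≈ 1.25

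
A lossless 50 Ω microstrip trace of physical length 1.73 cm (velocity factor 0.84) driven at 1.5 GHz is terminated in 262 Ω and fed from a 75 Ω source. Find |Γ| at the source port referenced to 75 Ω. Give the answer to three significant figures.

λ = v/f = 0.84·c / 1.5 GHz = 0.168 m
βl = 2π·l/λ = 2π × 0.103 = 37.1°
tan(βl) = 0.756
Z_in = Z_0·(Z_L + jZ_0·tanβl)/(Z_0 + jZ_L·tanβl) = 24.7 − j59.9 Ω
Γ_s = (Z_in − Z_s)/(Z_in + Z_s) = (-50.3 − j59.9)/(99.7 − j59.9), |Γ_s| = 0.673

|Γ| ≈ 0.673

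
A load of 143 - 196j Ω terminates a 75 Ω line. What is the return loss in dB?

RL ≈ 3 dB

Γ = (68 − j196)/(218 − j196), |Γ| = 0.708
RL = −20·log₁₀|Γ| = −20·log₁₀(0.708)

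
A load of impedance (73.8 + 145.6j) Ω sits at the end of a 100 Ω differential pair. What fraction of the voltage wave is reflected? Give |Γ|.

|Γ| ≈ 0.652

Γ = (Z_L − Z_0)/(Z_L + Z_0) = (-26.2 + j145.6)/(173.8 + j145.6)
|Γ| = 148/227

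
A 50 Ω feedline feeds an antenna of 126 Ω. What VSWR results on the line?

For a purely resistive load, VSWR = R_L/Z_0 or Z_0/R_L (whichever > 1) = 126/50

VSWR ≈ 2.52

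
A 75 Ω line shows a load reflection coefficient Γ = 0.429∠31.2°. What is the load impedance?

Z_L ≈ 136 + j74.1 Ω

Z_L = Z_0·(1 + Γ)/(1 − Γ) = 75·(1.37 + j0.222)/(0.633 − j0.222)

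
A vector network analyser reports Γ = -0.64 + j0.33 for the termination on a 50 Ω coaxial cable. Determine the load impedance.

Z_L = Z_0·(1 + Γ)/(1 − Γ) = 50·(0.36 + j0.33)/(1.64 − j0.33)

Z_L ≈ 8.6 + j11.8 Ω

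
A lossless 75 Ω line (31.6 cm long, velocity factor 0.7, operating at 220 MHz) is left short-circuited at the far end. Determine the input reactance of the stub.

λ = v/f = 0.7·c / 220 MHz = 0.955 m
βl = 2π·l/λ = 2π × 0.331 = 119°
tan(βl) = -1.79
For a short-circuited stub, Z_in = jZ_0·tan(βl)

X_in ≈ -134 Ω (capacitive)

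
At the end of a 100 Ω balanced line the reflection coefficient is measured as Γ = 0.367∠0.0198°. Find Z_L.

Z_L = Z_0·(1 + Γ)/(1 − Γ) = 100·(1.37 + j0.000127)/(0.633 − j0.000127)

Z_L ≈ 216 + j0.0633 Ω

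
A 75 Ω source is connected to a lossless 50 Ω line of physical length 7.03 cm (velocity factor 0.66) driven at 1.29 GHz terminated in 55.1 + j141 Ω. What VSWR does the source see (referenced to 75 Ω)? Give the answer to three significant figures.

λ = v/f = 0.66·c / 1.29 GHz = 0.153 m
βl = 2π·l/λ = 2π × 0.458 = 165°
tan(βl) = -0.27
Z_in = Z_0·(Z_L + jZ_0·tanβl)/(Z_0 + jZ_L·tanβl) = 18.5 + j75.5 Ω
Γ_s = (Z_in − Z_s)/(Z_in + Z_s) = (-56.5 + j75.5)/(93.5 + j75.5), |Γ_s| = 0.784
VSWR = (1 + |Γ_s|)/(1 − |Γ_s|)

VSWR ≈ 8.28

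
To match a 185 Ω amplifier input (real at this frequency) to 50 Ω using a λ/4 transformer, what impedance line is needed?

Z_qwt = √(Z_0·R_L) = √(50 × 185) = √9250

Z_qwt ≈ 96.2 Ω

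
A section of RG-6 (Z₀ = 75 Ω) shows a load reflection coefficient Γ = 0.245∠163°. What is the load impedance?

Z_L ≈ 46.1 + j7.03 Ω

Z_L = Z_0·(1 + Γ)/(1 − Γ) = 75·(0.766 + j0.0716)/(1.23 − j0.0716)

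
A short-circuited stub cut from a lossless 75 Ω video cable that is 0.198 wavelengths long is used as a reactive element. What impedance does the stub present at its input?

βl = 2π × 0.198 = 71.3°
tan(βl) = 2.95
For a short-circuited stub, Z_in = jZ_0·tan(βl)

Z_in ≈ +j221 Ω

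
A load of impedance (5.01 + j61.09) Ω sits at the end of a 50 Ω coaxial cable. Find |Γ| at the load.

|Γ| ≈ 0.923

Γ = (Z_L − Z_0)/(Z_L + Z_0) = (-44.99 + j61.09)/(55.01 + j61.09)
|Γ| = 75.9/82.2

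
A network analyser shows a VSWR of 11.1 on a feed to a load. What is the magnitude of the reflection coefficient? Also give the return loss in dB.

|Γ| = (S − 1)/(S + 1) = (11.1 − 1)/(11.1 + 1) = 10.1/12.1
RL = −20·log₁₀|Γ| = −20·log₁₀(0.835)

|Γ| ≈ 0.835; return loss ≈ 1.57 dB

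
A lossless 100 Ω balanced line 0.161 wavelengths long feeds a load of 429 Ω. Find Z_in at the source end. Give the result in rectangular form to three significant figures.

βl = 2π × 0.161 = 58°
tan(βl) = tan(58°) = 1.6
Z_in = Z_0·(Z_L + jZ_0·tanβl)/(Z_0 + jZ_L·tanβl)
     = 100·(429 + j160)/(100 + j685)

Z_in ≈ 31.8 − j58 Ω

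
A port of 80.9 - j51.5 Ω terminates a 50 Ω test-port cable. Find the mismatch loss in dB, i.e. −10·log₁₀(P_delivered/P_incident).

mismatch loss ≈ 0.874 dB

Γ = (30.9 − j51.5)/(130.9 − j51.5), |Γ| = 0.427
|Γ|² = 0.182, so P_del/P_inc = 1 − |Γ|² = 0.818
ML = −10·log₁₀(1 − |Γ|²)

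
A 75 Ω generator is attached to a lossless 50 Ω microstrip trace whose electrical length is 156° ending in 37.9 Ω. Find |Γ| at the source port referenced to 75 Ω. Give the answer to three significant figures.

|Γ| ≈ 0.304

tan(βl) = -0.445
Z_in = Z_0·(Z_L + jZ_0·tanβl)/(Z_0 + jZ_L·tanβl) = 40.8 − j8.5 Ω
Γ_s = (Z_in − Z_s)/(Z_in + Z_s) = (-34.2 − j8.5)/(116 − j8.5), |Γ_s| = 0.304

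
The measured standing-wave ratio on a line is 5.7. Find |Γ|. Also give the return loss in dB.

|Γ| = (S − 1)/(S + 1) = (5.7 − 1)/(5.7 + 1) = 4.7/6.7
RL = −20·log₁₀|Γ| = −20·log₁₀(0.701)

|Γ| ≈ 0.701; return loss ≈ 3.08 dB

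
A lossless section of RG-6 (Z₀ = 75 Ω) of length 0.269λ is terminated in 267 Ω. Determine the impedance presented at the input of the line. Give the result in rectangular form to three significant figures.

Z_in ≈ 21.3 + j8.28 Ω

βl = 2π × 0.269 = 96.8°
tan(βl) = tan(96.8°) = -8.34
Z_in = Z_0·(Z_L + jZ_0·tanβl)/(Z_0 + jZ_L·tanβl)
     = 75·(267 − j625)/(75 − j2230)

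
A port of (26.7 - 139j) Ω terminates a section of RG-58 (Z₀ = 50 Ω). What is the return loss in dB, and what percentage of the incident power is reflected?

RL ≈ 1.03 dB; 78.8% of incident power reflected

Γ = (-23.3 − j139)/(76.7 − j139), |Γ| = 0.888
RL = −20·log₁₀(0.888) = 1.03 dB
P_refl/P_inc = |Γ|² = 0.788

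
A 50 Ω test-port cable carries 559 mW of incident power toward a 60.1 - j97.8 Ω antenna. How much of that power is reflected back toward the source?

P_reflected ≈ 249 mW

|Γ| = |(10.1 − j97.8)/(110.1 − j97.8)| = 0.668
|Γ|² = 0.446
P_refl = |Γ|²·P_inc = 249 mW, P_del = (1 − |Γ|²)·P_inc = 310 mW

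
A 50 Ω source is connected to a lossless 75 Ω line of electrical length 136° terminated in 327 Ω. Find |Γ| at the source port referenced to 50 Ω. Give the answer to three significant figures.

tan(βl) = -0.966
Z_in = Z_0·(Z_L + jZ_0·tanβl)/(Z_0 + jZ_L·tanβl) = 33.7 + j69.7 Ω
Γ_s = (Z_in − Z_s)/(Z_in + Z_s) = (-16.3 + j69.7)/(83.7 + j69.7), |Γ_s| = 0.657

|Γ| ≈ 0.657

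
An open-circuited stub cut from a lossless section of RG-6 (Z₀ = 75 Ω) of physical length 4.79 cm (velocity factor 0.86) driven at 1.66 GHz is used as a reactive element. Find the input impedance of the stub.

Z_in ≈ +j28.7 Ω

λ = v/f = 0.86·c / 1.66 GHz = 0.155 m
βl = 2π·l/λ = 2π × 0.308 = 111°
tan(βl) = -2.61
For an open-circuited stub, Z_in = −jZ_0·cot(βl) = −jZ_0/tan(βl)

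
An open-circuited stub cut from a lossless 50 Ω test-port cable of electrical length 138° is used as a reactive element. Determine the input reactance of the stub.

tan(βl) = -0.9
For an open-circuited stub, Z_in = −jZ_0·cot(βl) = −jZ_0/tan(βl)

X_in ≈ 55.5 Ω (inductive)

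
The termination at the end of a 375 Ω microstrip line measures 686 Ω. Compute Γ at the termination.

Γ = 0.293

Γ = (Z_L − Z_0)/(Z_L + Z_0) = (686 − 375)/(686 + 375) = 311/1061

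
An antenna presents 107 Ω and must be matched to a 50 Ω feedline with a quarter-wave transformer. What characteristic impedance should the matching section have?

Z_qwt = √(Z_0·R_L) = √(50 × 107) = √5350

Z_qwt ≈ 73.1 Ω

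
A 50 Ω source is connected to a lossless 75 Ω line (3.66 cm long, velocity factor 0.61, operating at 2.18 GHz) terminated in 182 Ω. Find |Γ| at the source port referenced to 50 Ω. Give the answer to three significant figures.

|Γ| ≈ 0.541

λ = v/f = 0.61·c / 2.18 GHz = 0.0839 m
βl = 2π·l/λ = 2π × 0.436 = 157°
tan(βl) = -0.425
Z_in = Z_0·(Z_L + jZ_0·tanβl)/(Z_0 + jZ_L·tanβl) = 104 + j75.5 Ω
Γ_s = (Z_in − Z_s)/(Z_in + Z_s) = (54.1 + j75.5)/(154 + j75.5), |Γ_s| = 0.541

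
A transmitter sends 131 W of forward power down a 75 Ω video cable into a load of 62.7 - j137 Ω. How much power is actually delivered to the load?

P_delivered ≈ 65.3 W

|Γ| = |(-12.3 − j137)/(137.7 − j137)| = 0.708
|Γ|² = 0.501
P_refl = |Γ|²·P_inc = 65.7 W, P_del = (1 − |Γ|²)·P_inc = 65.3 W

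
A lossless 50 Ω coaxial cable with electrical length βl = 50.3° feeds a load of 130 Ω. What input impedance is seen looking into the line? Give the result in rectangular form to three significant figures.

tan(βl) = tan(50.3°) = 1.2
Z_in = Z_0·(Z_L + jZ_0·tanβl)/(Z_0 + jZ_L·tanβl)
     = 50·(130 + j60.2)/(50 + j157)

Z_in ≈ 29.5 − j32.1 Ω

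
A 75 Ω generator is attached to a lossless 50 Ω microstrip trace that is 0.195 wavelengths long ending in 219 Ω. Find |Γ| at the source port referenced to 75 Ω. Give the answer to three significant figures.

|Γ| ≈ 0.721

βl = 2π × 0.195 = 70.2°
tan(βl) = 2.78
Z_in = Z_0·(Z_L + jZ_0·tanβl)/(Z_0 + jZ_L·tanβl) = 12.8 − j16.9 Ω
Γ_s = (Z_in − Z_s)/(Z_in + Z_s) = (-62.2 − j16.9)/(87.8 − j16.9), |Γ_s| = 0.721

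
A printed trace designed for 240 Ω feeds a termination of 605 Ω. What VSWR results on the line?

VSWR ≈ 2.52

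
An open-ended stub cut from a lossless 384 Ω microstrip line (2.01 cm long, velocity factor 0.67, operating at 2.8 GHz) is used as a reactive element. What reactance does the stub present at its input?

λ = v/f = 0.67·c / 2.8 GHz = 0.0718 m
βl = 2π·l/λ = 2π × 0.28 = 101°
tan(βl) = -5.24
For an open-ended stub, Z_in = −jZ_0·cot(βl) = −jZ_0/tan(βl)

X_in ≈ 73.3 Ω (inductive)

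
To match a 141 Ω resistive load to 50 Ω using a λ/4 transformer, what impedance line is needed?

Z_qwt ≈ 84 Ω

Z_qwt = √(Z_0·R_L) = √(50 × 141) = √7050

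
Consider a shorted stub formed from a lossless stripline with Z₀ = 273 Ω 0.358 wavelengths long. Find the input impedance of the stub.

βl = 2π × 0.358 = 129°
tan(βl) = -1.24
For a shorted stub, Z_in = jZ_0·tan(βl)

Z_in ≈ −j339 Ω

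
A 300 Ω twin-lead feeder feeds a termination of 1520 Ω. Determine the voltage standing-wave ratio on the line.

For a purely resistive load, VSWR = R_L/Z_0 or Z_0/R_L (whichever > 1) = 1520/300

VSWR ≈ 5.07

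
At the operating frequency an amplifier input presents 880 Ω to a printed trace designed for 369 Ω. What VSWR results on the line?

For a purely resistive load, VSWR = R_L/Z_0 or Z_0/R_L (whichever > 1) = 880/369

VSWR ≈ 2.38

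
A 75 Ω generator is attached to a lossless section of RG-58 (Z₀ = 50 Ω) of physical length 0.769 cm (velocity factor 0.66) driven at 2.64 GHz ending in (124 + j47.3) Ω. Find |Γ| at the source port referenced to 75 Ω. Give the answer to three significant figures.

λ = v/f = 0.66·c / 2.64 GHz = 0.075 m
βl = 2π·l/λ = 2π × 0.103 = 36.9°
tan(βl) = 0.751
Z_in = Z_0·(Z_L + jZ_0·tanβl)/(Z_0 + jZ_L·tanβl) = 54.6 − j58.1 Ω
Γ_s = (Z_in − Z_s)/(Z_in + Z_s) = (-20.4 − j58.1)/(130 − j58.1), |Γ_s| = 0.434

|Γ| ≈ 0.434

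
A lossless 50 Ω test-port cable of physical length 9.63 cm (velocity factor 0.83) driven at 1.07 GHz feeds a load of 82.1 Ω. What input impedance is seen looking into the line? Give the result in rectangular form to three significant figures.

Z_in ≈ 56.6 + j25.8 Ω

λ = v/f = 0.83·c / 1.07 GHz = 0.233 m
βl = 2π·l/λ = 2π × 0.414 = 149°
tan(βl) = tan(149°) = -0.601
Z_in = Z_0·(Z_L + jZ_0·tanβl)/(Z_0 + jZ_L·tanβl)
     = 50·(82.1 − j30.1)/(50 − j49.4)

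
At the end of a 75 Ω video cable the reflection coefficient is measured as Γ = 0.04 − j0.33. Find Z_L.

Z_L = Z_0·(1 + Γ)/(1 − Γ) = 75·(1.04 − j0.33)/(0.96 + j0.33)

Z_L ≈ 64.7 − j48 Ω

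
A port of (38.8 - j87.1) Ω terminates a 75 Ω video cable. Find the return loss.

RL ≈ 3.63 dB

Γ = (-36.2 − j87.1)/(113.8 − j87.1), |Γ| = 0.658
RL = −20·log₁₀|Γ| = −20·log₁₀(0.658)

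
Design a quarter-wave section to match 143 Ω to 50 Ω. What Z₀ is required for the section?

Z_qwt ≈ 84.6 Ω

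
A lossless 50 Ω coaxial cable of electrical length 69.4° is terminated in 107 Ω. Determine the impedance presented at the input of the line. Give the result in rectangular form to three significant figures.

tan(βl) = tan(69.4°) = 2.66
Z_in = Z_0·(Z_L + jZ_0·tanβl)/(Z_0 + jZ_L·tanβl)
     = 50·(107 + j133)/(50 + j285)

Z_in ≈ 25.9 − j14.3 Ω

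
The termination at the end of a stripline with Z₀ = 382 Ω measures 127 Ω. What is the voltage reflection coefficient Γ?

Γ = -0.501

Γ = (Z_L − Z_0)/(Z_L + Z_0) = (127 − 382)/(127 + 382) = -255/509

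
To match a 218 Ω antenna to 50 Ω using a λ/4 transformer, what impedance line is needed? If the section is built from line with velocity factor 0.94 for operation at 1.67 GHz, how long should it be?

Z_qwt ≈ 104 Ω; length ≈ 4.22 cm

Z_qwt = √(Z_0·R_L) = √(50 × 218) = √10900
λ = 0.94·c/f = 0.169 m, so l = λ/4 = 0.0422 m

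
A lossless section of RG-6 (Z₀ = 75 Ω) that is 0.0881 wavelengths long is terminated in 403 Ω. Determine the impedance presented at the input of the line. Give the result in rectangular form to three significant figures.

βl = 2π × 0.0881 = 31.7°
tan(βl) = tan(31.7°) = 0.618
Z_in = Z_0·(Z_L + jZ_0·tanβl)/(Z_0 + jZ_L·tanβl)
     = 75·(403 + j46.3)/(75 + j249)

Z_in ≈ 46.3 − j107 Ω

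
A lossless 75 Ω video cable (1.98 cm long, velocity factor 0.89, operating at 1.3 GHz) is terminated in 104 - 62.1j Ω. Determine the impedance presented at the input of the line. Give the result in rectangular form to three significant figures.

λ = v/f = 0.89·c / 1.3 GHz = 0.205 m
βl = 2π·l/λ = 2π × 0.0964 = 34.7°
tan(βl) = tan(34.7°) = 0.693
Z_in = Z_0·(Z_L + jZ_0·tanβl)/(Z_0 + jZ_L·tanβl)
     = 75·(104 − j10.2)/(118 + j72)

Z_in ≈ 45.3 − j34.1 Ω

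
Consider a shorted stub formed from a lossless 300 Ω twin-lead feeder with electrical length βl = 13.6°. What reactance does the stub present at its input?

tan(βl) = 0.242
For a shorted stub, Z_in = jZ_0·tan(βl)

X_in ≈ 72.6 Ω (inductive)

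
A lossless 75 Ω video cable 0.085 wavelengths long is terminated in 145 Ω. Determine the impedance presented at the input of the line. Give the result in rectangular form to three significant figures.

Z_in ≈ 84.8 − j52.6 Ω

βl = 2π × 0.085 = 30.6°
tan(βl) = tan(30.6°) = 0.591
Z_in = Z_0·(Z_L + jZ_0·tanβl)/(Z_0 + jZ_L·tanβl)
     = 75·(145 + j44.4)/(75 + j85.8)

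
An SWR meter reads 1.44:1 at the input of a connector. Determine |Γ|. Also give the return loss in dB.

|Γ| ≈ 0.18; return loss ≈ 14.9 dB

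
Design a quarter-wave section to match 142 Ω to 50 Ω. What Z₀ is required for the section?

Z_qwt ≈ 84.3 Ω

Z_qwt = √(Z_0·R_L) = √(50 × 142) = √7100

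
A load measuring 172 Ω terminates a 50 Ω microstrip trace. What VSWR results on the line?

VSWR ≈ 3.44

For a purely resistive load, VSWR = R_L/Z_0 or Z_0/R_L (whichever > 1) = 172/50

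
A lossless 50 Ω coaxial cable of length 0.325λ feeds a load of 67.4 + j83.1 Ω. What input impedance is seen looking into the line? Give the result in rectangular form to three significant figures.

Z_in ≈ 13 + j4.54 Ω

βl = 2π × 0.325 = 117°
tan(βl) = tan(117°) = -1.96
Z_in = Z_0·(Z_L + jZ_0·tanβl)/(Z_0 + jZ_L·tanβl)
     = 50·(67.4 − j15)/(213 − j132)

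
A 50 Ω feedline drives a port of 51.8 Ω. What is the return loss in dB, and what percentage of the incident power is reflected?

Γ = (51.8 − 50)/(51.8 + 50) = 0.0177
RL = −20·log₁₀(0.0177) = 35 dB
P_refl/P_inc = |Γ|² = 0.000313

RL ≈ 35 dB; 0.0313% of incident power reflected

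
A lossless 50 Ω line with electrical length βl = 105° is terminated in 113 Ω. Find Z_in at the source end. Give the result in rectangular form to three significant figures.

tan(βl) = tan(105°) = -3.73
Z_in = Z_0·(Z_L + jZ_0·tanβl)/(Z_0 + jZ_L·tanβl)
     = 50·(113 − j187)/(50 − j422)

Z_in ≈ 23.4 + j10.6 Ω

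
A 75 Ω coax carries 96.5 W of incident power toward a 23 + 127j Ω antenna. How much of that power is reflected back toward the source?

P_reflected ≈ 70.6 W

|Γ| = |(-52 + j127)/(98 + j127)| = 0.855
|Γ|² = 0.732
P_refl = |Γ|²·P_inc = 70.6 W, P_del = (1 − |Γ|²)·P_inc = 25.9 W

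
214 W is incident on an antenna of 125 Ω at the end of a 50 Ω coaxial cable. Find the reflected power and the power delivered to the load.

Γ = (125 − 50)/(125 + 50) = 0.429
|Γ|² = 0.184
P_refl = |Γ|²·P_inc = 39.3 W, P_del = (1 − |Γ|²)·P_inc = 175 W

P_reflected ≈ 39.3 W; P_delivered ≈ 175 W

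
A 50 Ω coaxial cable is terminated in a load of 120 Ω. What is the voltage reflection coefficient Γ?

Γ = (Z_L − Z_0)/(Z_L + Z_0) = (120 − 50)/(120 + 50) = 70/170

Γ = 0.412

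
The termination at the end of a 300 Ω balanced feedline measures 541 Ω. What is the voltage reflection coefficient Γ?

Γ = 0.287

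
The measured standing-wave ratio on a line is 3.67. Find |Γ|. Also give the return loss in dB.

|Γ| ≈ 0.572; return loss ≈ 4.86 dB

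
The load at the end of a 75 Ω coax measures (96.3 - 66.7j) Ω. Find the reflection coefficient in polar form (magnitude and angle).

Γ = (Z_L − Z_0)/(Z_L + Z_0) = (21.3 − j66.7)/(171.3 − j66.7)
|Γ| = 70/184 = 0.381

Γ ≈ 0.381 ∠ -51°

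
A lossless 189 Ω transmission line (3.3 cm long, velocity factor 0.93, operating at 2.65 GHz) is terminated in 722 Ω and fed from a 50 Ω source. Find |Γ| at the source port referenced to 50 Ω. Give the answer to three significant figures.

|Γ| ≈ 0.566

λ = v/f = 0.93·c / 2.65 GHz = 0.105 m
βl = 2π·l/λ = 2π × 0.313 = 113°
tan(βl) = -2.37
Z_in = Z_0·(Z_L + jZ_0·tanβl)/(Z_0 + jZ_L·tanβl) = 57.6 + j73.3 Ω
Γ_s = (Z_in − Z_s)/(Z_in + Z_s) = (7.55 + j73.3)/(108 + j73.3), |Γ_s| = 0.566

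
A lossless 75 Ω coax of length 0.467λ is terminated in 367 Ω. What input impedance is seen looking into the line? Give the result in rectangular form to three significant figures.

βl = 2π × 0.467 = 168°
tan(βl) = tan(168°) = -0.21
Z_in = Z_0·(Z_L + jZ_0·tanβl)/(Z_0 + jZ_L·tanβl)
     = 75·(367 − j15.8)/(75 − j77.2)

Z_in ≈ 186 + j176 Ω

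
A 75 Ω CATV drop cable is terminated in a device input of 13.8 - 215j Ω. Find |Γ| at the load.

|Γ| ≈ 0.961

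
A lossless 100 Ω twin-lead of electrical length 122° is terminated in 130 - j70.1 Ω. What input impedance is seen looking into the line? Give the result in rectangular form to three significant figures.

tan(βl) = tan(122°) = -1.6
Z_in = Z_0·(Z_L + jZ_0·tanβl)/(Z_0 + jZ_L·tanβl)
     = 100·(130 − j230)/(-12.2 − j208)

Z_in ≈ 107 + j68.7 Ω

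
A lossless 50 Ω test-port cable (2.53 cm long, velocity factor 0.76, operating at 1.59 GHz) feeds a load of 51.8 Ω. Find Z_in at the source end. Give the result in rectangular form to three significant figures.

λ = v/f = 0.76·c / 1.59 GHz = 0.143 m
βl = 2π·l/λ = 2π × 0.176 = 63.5°
tan(βl) = tan(63.5°) = 2.01
Z_in = Z_0·(Z_L + jZ_0·tanβl)/(Z_0 + jZ_L·tanβl)
     = 50·(51.8 + j100)/(50 + j104)

Z_in ≈ 48.9 − j1.38 Ω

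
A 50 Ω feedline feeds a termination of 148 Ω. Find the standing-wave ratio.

VSWR ≈ 2.96

Γ = (148 − 50)/(148 + 50) = 0.495
VSWR = (1 + 0.495)/(1 − 0.495)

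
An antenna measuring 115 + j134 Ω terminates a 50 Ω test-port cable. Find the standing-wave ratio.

VSWR ≈ 5.68

Γ = (Z_L − Z_0)/(Z_L + Z_0) = (65 + j134)/(165 + j134)
|Γ| = 149/213 = 0.701
VSWR = (1 + |Γ|)/(1 − |Γ|) = 1.7/0.299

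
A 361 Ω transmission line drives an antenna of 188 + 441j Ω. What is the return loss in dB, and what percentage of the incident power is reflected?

Γ = (-173 + j441)/(549 + j441), |Γ| = 0.673
RL = −20·log₁₀(0.673) = 3.44 dB
P_refl/P_inc = |Γ|² = 0.453

RL ≈ 3.44 dB; 45.3% of incident power reflected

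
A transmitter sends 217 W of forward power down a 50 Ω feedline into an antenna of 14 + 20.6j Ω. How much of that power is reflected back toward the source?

|Γ| = |(-36 + j20.6)/(64 + j20.6)| = 0.617
|Γ|² = 0.381
P_refl = |Γ|²·P_inc = 82.6 W, P_del = (1 − |Γ|²)·P_inc = 134 W

P_reflected ≈ 82.6 W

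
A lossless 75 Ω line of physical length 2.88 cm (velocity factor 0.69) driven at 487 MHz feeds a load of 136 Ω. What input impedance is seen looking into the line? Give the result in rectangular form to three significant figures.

Z_in ≈ 97.8 − j46.4 Ω

λ = v/f = 0.69·c / 487 MHz = 0.425 m
βl = 2π·l/λ = 2π × 0.0678 = 24.4°
tan(βl) = tan(24.4°) = 0.453
Z_in = Z_0·(Z_L + jZ_0·tanβl)/(Z_0 + jZ_L·tanβl)
     = 75·(136 + j34)/(75 + j61.7)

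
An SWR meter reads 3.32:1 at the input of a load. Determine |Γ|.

|Γ| ≈ 0.537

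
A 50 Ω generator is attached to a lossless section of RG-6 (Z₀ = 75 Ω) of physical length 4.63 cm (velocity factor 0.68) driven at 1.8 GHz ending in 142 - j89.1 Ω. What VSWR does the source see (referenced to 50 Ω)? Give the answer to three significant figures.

VSWR ≈ 4.02

λ = v/f = 0.68·c / 1.8 GHz = 0.113 m
βl = 2π·l/λ = 2π × 0.409 = 147°
tan(βl) = -0.648
Z_in = Z_0·(Z_L + jZ_0·tanβl)/(Z_0 + jZ_L·tanβl) = 129 + j91.5 Ω
Γ_s = (Z_in − Z_s)/(Z_in + Z_s) = (79.5 + j91.5)/(179 + j91.5), |Γ_s| = 0.602
VSWR = (1 + |Γ_s|)/(1 − |Γ_s|)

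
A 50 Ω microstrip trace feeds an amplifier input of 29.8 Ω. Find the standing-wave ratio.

For a purely resistive load, VSWR = R_L/Z_0 or Z_0/R_L (whichever > 1) = 50/29.8

VSWR ≈ 1.68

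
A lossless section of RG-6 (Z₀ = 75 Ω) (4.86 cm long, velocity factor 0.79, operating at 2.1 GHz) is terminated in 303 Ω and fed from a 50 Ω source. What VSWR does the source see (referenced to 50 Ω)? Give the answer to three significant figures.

λ = v/f = 0.79·c / 2.1 GHz = 0.113 m
βl = 2π·l/λ = 2π × 0.431 = 155°
tan(βl) = -0.466
Z_in = Z_0·(Z_L + jZ_0·tanβl)/(Z_0 + jZ_L·tanβl) = 81.2 + j118 Ω
Γ_s = (Z_in − Z_s)/(Z_in + Z_s) = (31.2 + j118)/(131 + j118), |Γ_s| = 0.691
VSWR = (1 + |Γ_s|)/(1 − |Γ_s|)

VSWR ≈ 5.48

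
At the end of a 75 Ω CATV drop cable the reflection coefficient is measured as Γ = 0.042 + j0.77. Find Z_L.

Z_L ≈ 20.1 + j76.5 Ω

Z_L = Z_0·(1 + Γ)/(1 − Γ) = 75·(1.04 + j0.77)/(0.958 − j0.77)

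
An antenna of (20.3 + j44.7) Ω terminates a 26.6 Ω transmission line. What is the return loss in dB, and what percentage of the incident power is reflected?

Γ = (-6.3 + j44.7)/(46.9 + j44.7), |Γ| = 0.697
RL = −20·log₁₀(0.697) = 3.14 dB
P_refl/P_inc = |Γ|² = 0.485

RL ≈ 3.14 dB; 48.5% of incident power reflected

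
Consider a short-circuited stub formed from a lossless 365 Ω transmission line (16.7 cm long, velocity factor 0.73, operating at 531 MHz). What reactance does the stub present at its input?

X_in ≈ -248 Ω (capacitive)

λ = v/f = 0.73·c / 531 MHz = 0.412 m
βl = 2π·l/λ = 2π × 0.405 = 146°
tan(βl) = -0.68
For a short-circuited stub, Z_in = jZ_0·tan(βl)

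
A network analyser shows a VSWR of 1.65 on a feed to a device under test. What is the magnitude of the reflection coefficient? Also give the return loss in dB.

|Γ| = (S − 1)/(S + 1) = (1.65 − 1)/(1.65 + 1) = 0.65/2.65
RL = −20·log₁₀|Γ| = −20·log₁₀(0.245)

|Γ| ≈ 0.245; return loss ≈ 12.2 dB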